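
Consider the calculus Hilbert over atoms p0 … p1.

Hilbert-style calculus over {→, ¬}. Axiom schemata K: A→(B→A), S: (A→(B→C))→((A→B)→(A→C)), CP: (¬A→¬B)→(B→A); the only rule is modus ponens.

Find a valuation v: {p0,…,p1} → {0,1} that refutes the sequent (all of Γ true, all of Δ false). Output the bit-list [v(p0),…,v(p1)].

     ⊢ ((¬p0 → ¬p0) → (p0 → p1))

Enumerate valuations to refute Γ ⊢ Δ:
  v=00: Γ:[] Δ:[((¬p0 → ¬p0) → (p0 → p1))=T] refutes=False
  v=01: Γ:[] Δ:[((¬p0 → ¬p0) → (p0 → p1))=T] refutes=False
  v=10: Γ:[] Δ:[((¬p0 → ¬p0) → (p0 → p1))=F] refutes=True  ← countermodel

Result: [1, 0]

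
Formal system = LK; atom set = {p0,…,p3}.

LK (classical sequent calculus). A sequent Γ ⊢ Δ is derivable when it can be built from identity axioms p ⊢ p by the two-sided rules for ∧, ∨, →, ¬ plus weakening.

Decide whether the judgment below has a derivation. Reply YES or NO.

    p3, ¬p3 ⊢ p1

Derivation trace:
[¬L] p3, ¬p3 ⊢ p1
  [WR] p3 ⊢ p3, p1
    [Ax] p3 ⊢ p3

Result: YES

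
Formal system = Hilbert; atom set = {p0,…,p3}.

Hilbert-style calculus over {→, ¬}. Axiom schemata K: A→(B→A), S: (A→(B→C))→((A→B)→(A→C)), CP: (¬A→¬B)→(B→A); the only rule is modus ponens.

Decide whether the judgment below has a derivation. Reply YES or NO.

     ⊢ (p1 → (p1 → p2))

Enumerate valuations to refute Γ ⊢ Δ:
  v=0000: Γ:[] Δ:[(p1 → (p1 → p2))=T] refutes=False
  v=0001: Γ:[] Δ:[(p1 → (p1 → p2))=T] refutes=False
  v=0010: Γ:[] Δ:[(p1 → (p1 → p2))=T] refutes=False
  v=0011: Γ:[] Δ:[(p1 → (p1 → p2))=T] refutes=False
  v=0100: Γ:[] Δ:[(p1 → (p1 → p2))=F] refutes=True  ← countermodel

Result: NO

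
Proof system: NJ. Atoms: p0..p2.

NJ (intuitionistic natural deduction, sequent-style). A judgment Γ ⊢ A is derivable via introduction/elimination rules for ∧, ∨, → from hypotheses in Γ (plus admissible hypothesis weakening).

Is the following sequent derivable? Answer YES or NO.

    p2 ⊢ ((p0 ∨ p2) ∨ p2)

Derivation trace:
[∨I₁] p2 ⊢ ((p0 ∨ p2) ∨ p2)
  [∨I₂] p2 ⊢ (p0 ∨ p2)
    [Ax] p2 ⊢ p2

Result: YES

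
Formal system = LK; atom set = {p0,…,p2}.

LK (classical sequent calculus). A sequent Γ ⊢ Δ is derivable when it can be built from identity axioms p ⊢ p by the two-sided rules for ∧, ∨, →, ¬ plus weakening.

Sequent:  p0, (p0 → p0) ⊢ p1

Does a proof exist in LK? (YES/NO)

Enumerate valuations to refute Γ ⊢ Δ:
  v=000: Γ:[p0=F, (p0 → p0)=T] Δ:[p1=F] refutes=False
  v=001: Γ:[p0=F, (p0 → p0)=T] Δ:[p1=F] refutes=False
  v=010: Γ:[p0=F, (p0 → p0)=T] Δ:[p1=T] refutes=False
  v=011: Γ:[p0=F, (p0 → p0)=T] Δ:[p1=T] refutes=False
  v=100: Γ:[p0=T, (p0 → p0)=T] Δ:[p1=F] refutes=True  ← countermodel

Result: NO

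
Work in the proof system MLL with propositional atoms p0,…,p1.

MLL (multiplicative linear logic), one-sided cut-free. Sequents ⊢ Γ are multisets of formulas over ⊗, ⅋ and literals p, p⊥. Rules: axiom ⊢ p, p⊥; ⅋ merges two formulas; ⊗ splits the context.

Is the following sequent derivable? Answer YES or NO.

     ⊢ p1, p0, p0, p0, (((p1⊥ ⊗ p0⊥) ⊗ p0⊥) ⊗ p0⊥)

Derivation (root first):
[⊗]  ⊢ p1, p0, p0, p0, (((p1⊥ ⊗ p0⊥) ⊗ p0⊥) ⊗ p0⊥)
  [⊗]  ⊢ p1, p0, p0, ((p1⊥ ⊗ p0⊥) ⊗ p0⊥)
    [⊗]  ⊢ p1, p0, (p1⊥ ⊗ p0⊥)
      [Ax]  ⊢ p1, p1⊥
      [Ax]  ⊢ p0, p0⊥
    [Ax]  ⊢ p0, p0⊥
  [Ax]  ⊢ p0, p0⊥

Result: YES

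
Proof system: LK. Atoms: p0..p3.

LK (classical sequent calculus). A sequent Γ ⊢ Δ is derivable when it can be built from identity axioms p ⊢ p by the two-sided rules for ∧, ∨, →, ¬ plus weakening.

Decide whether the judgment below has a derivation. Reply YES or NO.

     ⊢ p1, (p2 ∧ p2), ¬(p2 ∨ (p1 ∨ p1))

Derivation trace:
[¬R]  ⊢ p1, (p2 ∧ p2), ¬(p2 ∨ (p1 ∨ p1))
  [∨L] (p2 ∨ (p1 ∨ p1)) ⊢ p1, (p2 ∧ p2)
    [∧R] p2 ⊢ (p2 ∧ p2)
      [Ax] p2 ⊢ p2
      [Ax] p2 ⊢ p2
    [∨L] (p1 ∨ p1) ⊢ p1
      [Ax] p1 ⊢ p1
      [Ax] p1 ⊢ p1

Result: YES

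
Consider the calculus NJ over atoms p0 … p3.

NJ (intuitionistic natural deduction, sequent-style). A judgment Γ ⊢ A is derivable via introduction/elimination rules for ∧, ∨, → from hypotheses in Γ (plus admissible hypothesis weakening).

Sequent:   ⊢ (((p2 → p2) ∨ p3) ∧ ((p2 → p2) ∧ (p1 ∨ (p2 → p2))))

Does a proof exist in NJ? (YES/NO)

Derivation (root first):
[∧I]  ⊢ (((p2 → p2) ∨ p3) ∧ ((p2 → p2) ∧ (p1 ∨ (p2 → p2))))
  [∨I₁]  ⊢ ((p2 → p2) ∨ p3)
    [→I]  ⊢ (p2 → p2)
      [Ax] p2 ⊢ p2
  [∧I]  ⊢ ((p2 → p2) ∧ (p1 ∨ (p2 → p2)))
    [→I]  ⊢ (p2 → p2)
      [Ax] p2 ⊢ p2
    [∨I₂]  ⊢ (p1 ∨ (p2 → p2))
      [→I]  ⊢ (p2 → p2)
        [Ax] p2 ⊢ p2

Result: YES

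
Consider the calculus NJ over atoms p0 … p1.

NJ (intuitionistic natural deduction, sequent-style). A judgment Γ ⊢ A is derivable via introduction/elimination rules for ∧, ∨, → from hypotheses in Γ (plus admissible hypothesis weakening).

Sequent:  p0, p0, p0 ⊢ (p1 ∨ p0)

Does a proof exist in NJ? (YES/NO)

Proof tree:
[∨I₂] p0, p0, p0 ⊢ (p1 ∨ p0)
  [Wk] p0, p0, p0 ⊢ p0
    [Wk] p0, p0 ⊢ p0
      [Ax] p0 ⊢ p0

Result: YES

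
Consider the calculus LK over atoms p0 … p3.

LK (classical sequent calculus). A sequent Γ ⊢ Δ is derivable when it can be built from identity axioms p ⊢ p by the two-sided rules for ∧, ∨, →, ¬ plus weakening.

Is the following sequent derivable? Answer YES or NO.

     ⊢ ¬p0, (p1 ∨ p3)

Truth-table refutation:
  v=0000: Γ:[] Δ:[¬p0=T, (p1 ∨ p3)=F] refutes=False
  v=0001: Γ:[] Δ:[¬p0=T, (p1 ∨ p3)=T] refutes=False
  v=0010: Γ:[] Δ:[¬p0=T, (p1 ∨ p3)=F] refutes=False
  v=0011: Γ:[] Δ:[¬p0=T, (p1 ∨ p3)=T] refutes=False
  v=0100: Γ:[] Δ:[¬p0=T, (p1 ∨ p3)=T] refutes=False
  v=0101: Γ:[] Δ:[¬p0=T, (p1 ∨ p3)=T] refutes=False
  v=0110: Γ:[] Δ:[¬p0=T, (p1 ∨ p3)=T] refutes=False
  v=0111: Γ:[] Δ:[¬p0=T, (p1 ∨ p3)=T] refutes=False
  v=1000: Γ:[] Δ:[¬p0=F, (p1 ∨ p3)=F] refutes=True  ← countermodel

Result: NO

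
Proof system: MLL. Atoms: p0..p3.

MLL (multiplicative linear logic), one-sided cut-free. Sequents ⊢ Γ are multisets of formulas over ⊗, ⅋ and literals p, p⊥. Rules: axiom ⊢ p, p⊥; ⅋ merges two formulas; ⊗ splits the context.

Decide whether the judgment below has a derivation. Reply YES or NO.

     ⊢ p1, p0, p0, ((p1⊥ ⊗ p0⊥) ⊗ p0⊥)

Derivation (root first):
[⊗]  ⊢ p1, p0, p0, ((p1⊥ ⊗ p0⊥) ⊗ p0⊥)
  [⊗]  ⊢ p1, p0, (p1⊥ ⊗ p0⊥)
    [Ax]  ⊢ p1, p1⊥
    [Ax]  ⊢ p0, p0⊥
  [Ax]  ⊢ p0, p0⊥

Result: YES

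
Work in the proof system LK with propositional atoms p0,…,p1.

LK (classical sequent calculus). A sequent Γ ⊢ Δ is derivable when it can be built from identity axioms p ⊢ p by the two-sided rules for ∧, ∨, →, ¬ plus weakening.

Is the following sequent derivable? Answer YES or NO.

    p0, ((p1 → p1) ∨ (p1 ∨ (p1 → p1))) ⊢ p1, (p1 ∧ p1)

Enumerate valuations to refute Γ ⊢ Δ:
  v=00: Γ:[p0=F, ((p1 → p1) ∨ (p1 ∨ (p1 → p1)))=T] Δ:[p1=F, (p1 ∧ p1)=F] refutes=False
  v=01: Γ:[p0=F, ((p1 → p1) ∨ (p1 ∨ (p1 → p1)))=T] Δ:[p1=T, (p1 ∧ p1)=T] refutes=False
  v=10: Γ:[p0=T, ((p1 → p1) ∨ (p1 ∨ (p1 → p1)))=T] Δ:[p1=F, (p1 ∧ p1)=F] refutes=True  ← countermodel

Result: NO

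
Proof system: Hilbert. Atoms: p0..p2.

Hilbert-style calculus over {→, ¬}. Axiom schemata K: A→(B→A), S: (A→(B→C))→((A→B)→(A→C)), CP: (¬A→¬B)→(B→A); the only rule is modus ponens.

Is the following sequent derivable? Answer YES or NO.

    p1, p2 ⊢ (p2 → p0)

Search for a countermodel by truth-table:
  v=000: Γ:[p1=F, p2=F] Δ:[(p2 → p0)=T] refutes=False
  v=001: Γ:[p1=F, p2=T] Δ:[(p2 → p0)=F] refutes=False
  v=010: Γ:[p1=T, p2=F] Δ:[(p2 → p0)=T] refutes=False
  v=011: Γ:[p1=T, p2=T] Δ:[(p2 → p0)=F] refutes=True  ← countermodel

Result: NO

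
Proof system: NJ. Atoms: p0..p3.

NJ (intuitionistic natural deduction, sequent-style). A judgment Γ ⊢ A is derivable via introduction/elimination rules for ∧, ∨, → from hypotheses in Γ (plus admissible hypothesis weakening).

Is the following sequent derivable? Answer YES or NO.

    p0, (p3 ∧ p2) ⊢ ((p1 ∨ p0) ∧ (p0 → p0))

Derivation (root first):
[Wk] p0, (p3 ∧ p2) ⊢ ((p1 ∨ p0) ∧ (p0 → p0))
  [∧I] p0 ⊢ ((p1 ∨ p0) ∧ (p0 → p0))
    [∨I₂] p0 ⊢ (p1 ∨ p0)
      [Ax] p0 ⊢ p0
    [→I]  ⊢ (p0 → p0)
      [Ax] p0 ⊢ p0

Result: YES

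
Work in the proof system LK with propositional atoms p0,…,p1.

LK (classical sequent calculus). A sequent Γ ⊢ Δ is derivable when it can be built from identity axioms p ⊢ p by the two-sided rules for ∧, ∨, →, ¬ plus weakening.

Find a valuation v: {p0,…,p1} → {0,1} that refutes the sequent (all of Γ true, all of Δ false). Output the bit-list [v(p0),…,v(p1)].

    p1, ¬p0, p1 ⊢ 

Search for a countermodel by truth-table:
  v=00: Γ:[p1=F, ¬p0=T, p1=F] Δ:[] refutes=False
  v=01: Γ:[p1=T, ¬p0=T, p1=T] Δ:[] refutes=True  ← countermodel

Result: [0, 1]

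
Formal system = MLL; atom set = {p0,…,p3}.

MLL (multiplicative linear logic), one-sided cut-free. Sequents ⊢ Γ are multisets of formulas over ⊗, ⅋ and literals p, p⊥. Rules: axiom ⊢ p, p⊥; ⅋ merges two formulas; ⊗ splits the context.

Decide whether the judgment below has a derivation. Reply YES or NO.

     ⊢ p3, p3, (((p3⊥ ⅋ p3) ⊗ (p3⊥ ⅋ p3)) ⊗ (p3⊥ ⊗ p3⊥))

Proof tree:
[⊗]  ⊢ p3, p3, (((p3⊥ ⅋ p3) ⊗ (p3⊥ ⅋ p3)) ⊗ (p3⊥ ⊗ p3⊥))
  [⊗]  ⊢ ((p3⊥ ⅋ p3) ⊗ (p3⊥ ⅋ p3))
    [⅋]  ⊢ (p3⊥ ⅋ p3)
      [Ax]  ⊢ p3, p3⊥
    [⅋]  ⊢ (p3⊥ ⅋ p3)
      [Ax]  ⊢ p3, p3⊥
  [⊗]  ⊢ p3, p3, (p3⊥ ⊗ p3⊥)
    [Ax]  ⊢ p3, p3⊥
    [Ax]  ⊢ p3, p3⊥

Result: YES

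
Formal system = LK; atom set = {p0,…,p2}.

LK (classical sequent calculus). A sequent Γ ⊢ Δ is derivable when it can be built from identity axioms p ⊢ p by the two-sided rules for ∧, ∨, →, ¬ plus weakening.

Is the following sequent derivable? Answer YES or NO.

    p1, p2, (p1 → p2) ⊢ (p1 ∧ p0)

Enumerate valuations to refute Γ ⊢ Δ:
  v=000: Γ:[p1=F, p2=F, (p1 → p2)=T] Δ:[(p1 ∧ p0)=F] refutes=False
  v=001: Γ:[p1=F, p2=T, (p1 → p2)=T] Δ:[(p1 ∧ p0)=F] refutes=False
  v=010: Γ:[p1=T, p2=F, (p1 → p2)=F] Δ:[(p1 ∧ p0)=F] refutes=False
  v=011: Γ:[p1=T, p2=T, (p1 → p2)=T] Δ:[(p1 ∧ p0)=F] refutes=True  ← countermodel

Result: NO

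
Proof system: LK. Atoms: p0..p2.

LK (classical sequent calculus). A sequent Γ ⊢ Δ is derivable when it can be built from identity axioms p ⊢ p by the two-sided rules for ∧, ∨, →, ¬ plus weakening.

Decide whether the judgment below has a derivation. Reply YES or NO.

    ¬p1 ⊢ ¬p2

Truth-table refutation:
  v=000: Γ:[¬p1=T] Δ:[¬p2=T] refutes=False
  v=001: Γ:[¬p1=T] Δ:[¬p2=F] refutes=True  ← countermodel

Result: NO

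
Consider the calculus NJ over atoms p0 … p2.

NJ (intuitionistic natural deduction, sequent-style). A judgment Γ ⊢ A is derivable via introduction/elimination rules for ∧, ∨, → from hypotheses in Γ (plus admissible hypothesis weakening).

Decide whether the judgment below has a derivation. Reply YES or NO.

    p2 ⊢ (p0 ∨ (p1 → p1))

Derivation trace:
[∨I₂] p2 ⊢ (p0 ∨ (p1 → p1))
  [Wk] p2 ⊢ (p1 → p1)
    [→I]  ⊢ (p1 → p1)
      [Ax] p1 ⊢ p1

Result: YES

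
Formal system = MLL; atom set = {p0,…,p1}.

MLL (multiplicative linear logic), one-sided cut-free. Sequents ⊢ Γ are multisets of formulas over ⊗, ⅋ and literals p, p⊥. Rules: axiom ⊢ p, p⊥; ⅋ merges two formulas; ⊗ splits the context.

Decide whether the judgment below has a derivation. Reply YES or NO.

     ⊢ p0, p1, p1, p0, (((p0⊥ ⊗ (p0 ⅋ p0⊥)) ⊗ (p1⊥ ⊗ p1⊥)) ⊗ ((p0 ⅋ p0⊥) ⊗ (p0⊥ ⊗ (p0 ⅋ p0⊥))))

Derivation trace:
[⊗]  ⊢ p0, p1, p1, p0, (((p0⊥ ⊗ (p0 ⅋ p0⊥)) ⊗ (p1⊥ ⊗ p1⊥)) ⊗ ((p0 ⅋ p0⊥) ⊗ (p0⊥ ⊗ (p0 ⅋ p0⊥))))
  [⊗]  ⊢ p0, p1, p1, ((p0⊥ ⊗ (p0 ⅋ p0⊥)) ⊗ (p1⊥ ⊗ p1⊥))
    [⊗]  ⊢ p0, (p0⊥ ⊗ (p0 ⅋ p0⊥))
      [Ax]  ⊢ p0, p0⊥
      [⅋]  ⊢ (p0 ⅋ p0⊥)
        [Ax]  ⊢ p0, p0⊥
    [⊗]  ⊢ p1, p1, (p1⊥ ⊗ p1⊥)
      [Ax]  ⊢ p1, p1⊥
      [Ax]  ⊢ p1, p1⊥
  [⊗]  ⊢ p0, ((p0 ⅋ p0⊥) ⊗ (p0⊥ ⊗ (p0 ⅋ p0⊥)))
    [⅋]  ⊢ (p0 ⅋ p0⊥)
      [Ax]  ⊢ p0, p0⊥
    [⊗]  ⊢ p0, (p0⊥ ⊗ (p0 ⅋ p0⊥))
      [Ax]  ⊢ p0, p0⊥
      [⅋]  ⊢ (p0 ⅋ p0⊥)
        [Ax]  ⊢ p0, p0⊥

Result: YES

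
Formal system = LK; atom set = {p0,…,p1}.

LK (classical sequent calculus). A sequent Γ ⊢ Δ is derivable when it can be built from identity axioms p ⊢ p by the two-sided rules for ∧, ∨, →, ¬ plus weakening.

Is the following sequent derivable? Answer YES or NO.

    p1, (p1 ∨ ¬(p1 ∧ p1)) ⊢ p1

Derivation trace:
[∨L] p1, (p1 ∨ ¬(p1 ∧ p1)) ⊢ p1
  [WR] p1 ⊢ p1, p1
    [Ax] p1 ⊢ p1
  [¬L] p1, p1, ¬(p1 ∧ p1) ⊢ 
    [WL] p1, p1 ⊢ (p1 ∧ p1)
      [∧R] p1 ⊢ (p1 ∧ p1)
        [Ax] p1 ⊢ p1
        [Ax] p1 ⊢ p1

Result: YES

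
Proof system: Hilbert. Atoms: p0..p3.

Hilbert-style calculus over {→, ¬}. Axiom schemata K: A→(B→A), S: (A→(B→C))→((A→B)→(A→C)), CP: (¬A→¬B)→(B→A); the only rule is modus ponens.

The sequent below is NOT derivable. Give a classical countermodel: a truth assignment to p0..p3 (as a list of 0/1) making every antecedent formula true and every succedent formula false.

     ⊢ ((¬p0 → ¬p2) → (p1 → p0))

Search for a countermodel by truth-table:
  v=0000: Γ:[] Δ:[((¬p0 → ¬p2) → (p1 → p0))=T] refutes=False
  v=0001: Γ:[] Δ:[((¬p0 → ¬p2) → (p1 → p0))=T] refutes=False
  v=0010: Γ:[] Δ:[((¬p0 → ¬p2) → (p1 → p0))=T] refutes=False
  v=0011: Γ:[] Δ:[((¬p0 → ¬p2) → (p1 → p0))=T] refutes=False
  v=0100: Γ:[] Δ:[((¬p0 → ¬p2) → (p1 → p0))=F] refutes=True  ← countermodel

Result: [0, 1, 0, 0]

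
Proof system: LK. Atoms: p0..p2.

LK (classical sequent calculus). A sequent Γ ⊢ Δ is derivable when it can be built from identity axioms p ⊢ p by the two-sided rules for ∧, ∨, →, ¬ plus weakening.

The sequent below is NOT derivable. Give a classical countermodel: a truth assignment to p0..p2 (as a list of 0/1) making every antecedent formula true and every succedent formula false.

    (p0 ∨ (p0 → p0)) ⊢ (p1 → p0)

Enumerate valuations to refute Γ ⊢ Δ:
  v=000: Γ:[(p0 ∨ (p0 → p0))=T] Δ:[(p1 → p0)=T] refutes=False
  v=001: Γ:[(p0 ∨ (p0 → p0))=T] Δ:[(p1 → p0)=T] refutes=False
  v=010: Γ:[(p0 ∨ (p0 → p0))=T] Δ:[(p1 → p0)=F] refutes=True  ← countermodel

Result: [0, 1, 0]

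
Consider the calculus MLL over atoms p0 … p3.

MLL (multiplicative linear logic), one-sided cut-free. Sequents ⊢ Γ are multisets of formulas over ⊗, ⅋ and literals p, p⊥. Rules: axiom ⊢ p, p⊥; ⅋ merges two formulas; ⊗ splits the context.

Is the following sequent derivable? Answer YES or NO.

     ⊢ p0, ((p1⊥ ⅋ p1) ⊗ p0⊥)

Proof tree:
[⊗]  ⊢ p0, ((p1⊥ ⅋ p1) ⊗ p0⊥)
  [⅋]  ⊢ (p1⊥ ⅋ p1)
    [Ax]  ⊢ p1, p1⊥
  [Ax]  ⊢ p0, p0⊥

Result: YES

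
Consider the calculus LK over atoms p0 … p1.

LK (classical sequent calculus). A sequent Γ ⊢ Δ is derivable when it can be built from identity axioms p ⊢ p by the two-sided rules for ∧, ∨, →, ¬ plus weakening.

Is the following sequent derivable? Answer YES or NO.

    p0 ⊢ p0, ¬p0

Derivation trace:
[WL] p0 ⊢ p0, ¬p0
  [¬R]  ⊢ p0, ¬p0
    [Ax] p0 ⊢ p0

Result: YES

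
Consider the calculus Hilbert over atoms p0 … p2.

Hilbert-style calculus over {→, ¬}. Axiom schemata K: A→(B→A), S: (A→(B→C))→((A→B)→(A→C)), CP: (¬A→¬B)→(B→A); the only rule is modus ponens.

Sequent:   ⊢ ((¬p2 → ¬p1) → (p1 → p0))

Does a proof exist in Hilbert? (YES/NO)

Truth-table refutation:
  v=000: Γ:[] Δ:[((¬p2 → ¬p1) → (p1 → p0))=T] refutes=False
  v=001: Γ:[] Δ:[((¬p2 → ¬p1) → (p1 → p0))=T] refutes=False
  v=010: Γ:[] Δ:[((¬p2 → ¬p1) → (p1 → p0))=T] refutes=False
  v=011: Γ:[] Δ:[((¬p2 → ¬p1) → (p1 → p0))=F] refutes=True  ← countermodel

Result: NO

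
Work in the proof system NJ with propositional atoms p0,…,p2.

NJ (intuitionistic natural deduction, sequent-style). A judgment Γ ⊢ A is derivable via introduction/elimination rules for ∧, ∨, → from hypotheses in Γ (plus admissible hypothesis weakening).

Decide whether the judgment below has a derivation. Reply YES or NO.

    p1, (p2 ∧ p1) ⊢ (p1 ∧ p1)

Proof tree:
[∧I] p1, (p2 ∧ p1) ⊢ (p1 ∧ p1)
  [Wk] p1, (p2 ∧ p1) ⊢ p1
    [Ax] p1 ⊢ p1
  [Ax] p1 ⊢ p1

Result: YES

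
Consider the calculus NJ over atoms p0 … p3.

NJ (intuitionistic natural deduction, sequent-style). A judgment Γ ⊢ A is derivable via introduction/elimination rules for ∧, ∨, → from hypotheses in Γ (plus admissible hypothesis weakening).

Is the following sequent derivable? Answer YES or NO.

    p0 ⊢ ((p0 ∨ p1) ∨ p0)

Derivation (root first):
[∨I₁] p0 ⊢ ((p0 ∨ p1) ∨ p0)
  [∨I₁] p0 ⊢ (p0 ∨ p1)
    [Ax] p0 ⊢ p0

Result: YES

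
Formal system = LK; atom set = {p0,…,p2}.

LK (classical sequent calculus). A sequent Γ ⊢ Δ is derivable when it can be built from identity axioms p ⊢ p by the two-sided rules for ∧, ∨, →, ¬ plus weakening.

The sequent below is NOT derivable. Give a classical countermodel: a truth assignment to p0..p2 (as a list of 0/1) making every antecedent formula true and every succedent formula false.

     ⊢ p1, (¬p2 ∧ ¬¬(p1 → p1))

Search for a countermodel by truth-table:
  v=000: Γ:[] Δ:[p1=F, (¬p2 ∧ ¬¬(p1 → p1))=T] refutes=False
  v=001: Γ:[] Δ:[p1=F, (¬p2 ∧ ¬¬(p1 → p1))=F] refutes=True  ← countermodel

Result: [0, 0, 1]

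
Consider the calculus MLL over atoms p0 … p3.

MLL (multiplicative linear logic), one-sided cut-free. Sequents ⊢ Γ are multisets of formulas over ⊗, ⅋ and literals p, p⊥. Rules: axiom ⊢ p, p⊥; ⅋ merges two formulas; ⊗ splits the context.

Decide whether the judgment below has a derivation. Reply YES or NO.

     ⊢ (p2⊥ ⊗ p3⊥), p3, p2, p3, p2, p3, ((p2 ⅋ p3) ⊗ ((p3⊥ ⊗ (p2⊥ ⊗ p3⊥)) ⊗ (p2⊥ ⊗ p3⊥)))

Proof tree:
[⊗]  ⊢ (p2⊥ ⊗ p3⊥), p3, p2, p3, p2, p3, ((p2 ⅋ p3) ⊗ ((p3⊥ ⊗ (p2⊥ ⊗ p3⊥)) ⊗ (p2⊥ ⊗ p3⊥)))
  [⅋]  ⊢ (p2⊥ ⊗ p3⊥), (p2 ⅋ p3)
    [⊗]  ⊢ p2, p3, (p2⊥ ⊗ p3⊥)
      [Ax]  ⊢ p2, p2⊥
      [Ax]  ⊢ p3, p3⊥
  [⊗]  ⊢ p3, p2, p3, p2, p3, ((p3⊥ ⊗ (p2⊥ ⊗ p3⊥)) ⊗ (p2⊥ ⊗ p3⊥))
    [⊗]  ⊢ p3, p2, p3, (p3⊥ ⊗ (p2⊥ ⊗ p3⊥))
      [Ax]  ⊢ p3, p3⊥
      [⊗]  ⊢ p2, p3, (p2⊥ ⊗ p3⊥)
        [Ax]  ⊢ p2, p2⊥
        [Ax]  ⊢ p3, p3⊥
    [⊗]  ⊢ p2, p3, (p2⊥ ⊗ p3⊥)
      [Ax]  ⊢ p2, p2⊥
      [Ax]  ⊢ p3, p3⊥

Result: YES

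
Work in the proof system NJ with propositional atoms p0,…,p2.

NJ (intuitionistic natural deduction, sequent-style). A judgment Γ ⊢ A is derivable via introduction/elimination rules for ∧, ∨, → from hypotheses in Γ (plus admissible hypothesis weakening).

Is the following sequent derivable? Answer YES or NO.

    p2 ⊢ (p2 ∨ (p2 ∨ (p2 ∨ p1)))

Derivation (root first):
[∨I₂] p2 ⊢ (p2 ∨ (p2 ∨ (p2 ∨ p1)))
  [∨I₂] p2 ⊢ (p2 ∨ (p2 ∨ p1))
    [∨I₁] p2 ⊢ (p2 ∨ p1)
      [Ax] p2 ⊢ p2

Result: YES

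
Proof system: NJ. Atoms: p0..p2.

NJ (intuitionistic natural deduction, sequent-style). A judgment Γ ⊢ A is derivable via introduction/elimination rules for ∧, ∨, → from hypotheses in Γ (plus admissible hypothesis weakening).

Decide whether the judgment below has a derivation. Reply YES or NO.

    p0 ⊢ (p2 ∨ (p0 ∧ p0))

Proof tree:
[∨I₂] p0 ⊢ (p2 ∨ (p0 ∧ p0))
  [∧I] p0 ⊢ (p0 ∧ p0)
    [Ax] p0 ⊢ p0
    [Ax] p0 ⊢ p0

Result: YES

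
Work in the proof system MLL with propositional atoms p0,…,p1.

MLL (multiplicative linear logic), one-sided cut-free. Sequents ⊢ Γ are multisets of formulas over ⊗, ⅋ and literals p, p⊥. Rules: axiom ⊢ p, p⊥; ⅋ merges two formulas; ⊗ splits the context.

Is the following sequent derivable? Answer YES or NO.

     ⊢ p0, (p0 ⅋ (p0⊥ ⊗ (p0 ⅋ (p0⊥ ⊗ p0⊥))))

Proof tree:
[⅋]  ⊢ p0, (p0 ⅋ (p0⊥ ⊗ (p0 ⅋ (p0⊥ ⊗ p0⊥))))
  [⊗]  ⊢ p0, p0, (p0⊥ ⊗ (p0 ⅋ (p0⊥ ⊗ p0⊥)))
    [Ax]  ⊢ p0, p0⊥
    [⅋]  ⊢ p0, (p0 ⅋ (p0⊥ ⊗ p0⊥))
      [⊗]  ⊢ p0, p0, (p0⊥ ⊗ p0⊥)
        [Ax]  ⊢ p0, p0⊥
        [Ax]  ⊢ p0, p0⊥

Result: YES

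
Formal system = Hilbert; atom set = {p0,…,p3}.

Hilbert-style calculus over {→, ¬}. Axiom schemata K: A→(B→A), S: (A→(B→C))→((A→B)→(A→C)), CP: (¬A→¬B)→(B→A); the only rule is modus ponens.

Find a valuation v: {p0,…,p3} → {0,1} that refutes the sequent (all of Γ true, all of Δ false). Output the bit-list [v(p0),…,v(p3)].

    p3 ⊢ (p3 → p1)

Truth-table refutation:
  v=0000: Γ:[p3=F] Δ:[(p3 → p1)=T] refutes=False
  v=0001: Γ:[p3=T] Δ:[(p3 → p1)=F] refutes=True  ← countermodel

Result: [0, 0, 0, 1]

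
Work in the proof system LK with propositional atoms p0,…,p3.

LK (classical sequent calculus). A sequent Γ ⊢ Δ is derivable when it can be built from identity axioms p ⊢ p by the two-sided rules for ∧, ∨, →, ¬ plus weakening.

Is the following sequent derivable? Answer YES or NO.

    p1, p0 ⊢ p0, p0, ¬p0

Proof tree:
[WL] p1, p0 ⊢ p0, p0, ¬p0
  [WL] p1 ⊢ p0, p0, ¬p0
    [¬R]  ⊢ p0, p0, ¬p0
      [WR] p0 ⊢ p0, p0
        [Ax] p0 ⊢ p0

Result: YES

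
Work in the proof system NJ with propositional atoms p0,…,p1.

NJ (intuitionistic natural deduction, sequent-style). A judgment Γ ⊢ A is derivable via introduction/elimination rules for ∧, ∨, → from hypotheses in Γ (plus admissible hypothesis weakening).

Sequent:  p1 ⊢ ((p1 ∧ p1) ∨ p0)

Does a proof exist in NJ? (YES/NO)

Derivation (root first):
[∨I₁] p1 ⊢ ((p1 ∧ p1) ∨ p0)
  [∧I] p1 ⊢ (p1 ∧ p1)
    [Ax] p1 ⊢ p1
    [Ax] p1 ⊢ p1

Result: YES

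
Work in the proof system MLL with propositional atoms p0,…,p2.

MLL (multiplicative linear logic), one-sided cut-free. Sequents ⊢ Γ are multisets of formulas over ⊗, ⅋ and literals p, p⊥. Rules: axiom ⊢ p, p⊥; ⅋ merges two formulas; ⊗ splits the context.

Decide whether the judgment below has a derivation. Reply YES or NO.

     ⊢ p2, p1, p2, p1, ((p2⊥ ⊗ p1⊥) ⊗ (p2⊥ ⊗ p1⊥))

Derivation trace:
[⊗]  ⊢ p2, p1, p2, p1, ((p2⊥ ⊗ p1⊥) ⊗ (p2⊥ ⊗ p1⊥))
  [⊗]  ⊢ p2, p1, (p2⊥ ⊗ p1⊥)
    [Ax]  ⊢ p2, p2⊥
    [Ax]  ⊢ p1, p1⊥
  [⊗]  ⊢ p2, p1, (p2⊥ ⊗ p1⊥)
    [Ax]  ⊢ p2, p2⊥
    [Ax]  ⊢ p1, p1⊥

Result: YES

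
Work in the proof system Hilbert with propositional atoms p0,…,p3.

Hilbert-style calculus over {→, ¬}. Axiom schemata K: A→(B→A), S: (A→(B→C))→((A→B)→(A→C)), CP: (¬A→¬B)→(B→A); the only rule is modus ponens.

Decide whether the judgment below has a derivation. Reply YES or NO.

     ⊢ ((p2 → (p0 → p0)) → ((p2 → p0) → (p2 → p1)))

Enumerate valuations to refute Γ ⊢ Δ:
  v=0000: Γ:[] Δ:[((p2 → (p0 → p0)) → ((p2 → p0) → (p2 → p1)))=T] refutes=False
  v=0001: Γ:[] Δ:[((p2 → (p0 → p0)) → ((p2 → p0) → (p2 → p1)))=T] refutes=False
  v=0010: Γ:[] Δ:[((p2 → (p0 → p0)) → ((p2 → p0) → (p2 → p1)))=T] refutes=False
  v=0011: Γ:[] Δ:[((p2 → (p0 → p0)) → ((p2 → p0) → (p2 → p1)))=T] refutes=False
  v=0100: Γ:[] Δ:[((p2 → (p0 → p0)) → ((p2 → p0) → (p2 → p1)))=T] refutes=False
  v=0101: Γ:[] Δ:[((p2 → (p0 → p0)) → ((p2 → p0) → (p2 → p1)))=T] refutes=False
  v=0110: Γ:[] Δ:[((p2 → (p0 → p0)) → ((p2 → p0) → (p2 → p1)))=T] refutes=False
  v=0111: Γ:[] Δ:[((p2 → (p0 → p0)) → ((p2 → p0) → (p2 → p1)))=T] refutes=False
  v=1000: Γ:[] Δ:[((p2 → (p0 → p0)) → ((p2 → p0) → (p2 → p1)))=T] refutes=False
  v=1001: Γ:[] Δ:[((p2 → (p0 → p0)) → ((p2 → p0) → (p2 → p1)))=T] refutes=False
  v=1010: Γ:[] Δ:[((p2 → (p0 → p0)) → ((p2 → p0) → (p2 → p1)))=F] refutes=True  ← countermodel

Result: NO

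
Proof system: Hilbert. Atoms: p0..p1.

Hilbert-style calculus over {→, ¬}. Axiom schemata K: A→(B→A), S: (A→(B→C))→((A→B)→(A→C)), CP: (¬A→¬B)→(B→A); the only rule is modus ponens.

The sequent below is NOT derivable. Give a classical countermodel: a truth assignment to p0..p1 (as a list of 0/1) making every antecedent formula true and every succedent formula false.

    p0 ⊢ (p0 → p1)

Enumerate valuations to refute Γ ⊢ Δ:
  v=00: Γ:[p0=F] Δ:[(p0 → p1)=T] refutes=False
  v=01: Γ:[p0=F] Δ:[(p0 → p1)=T] refutes=False
  v=10: Γ:[p0=T] Δ:[(p0 → p1)=F] refutes=True  ← countermodel

Result: [1, 0]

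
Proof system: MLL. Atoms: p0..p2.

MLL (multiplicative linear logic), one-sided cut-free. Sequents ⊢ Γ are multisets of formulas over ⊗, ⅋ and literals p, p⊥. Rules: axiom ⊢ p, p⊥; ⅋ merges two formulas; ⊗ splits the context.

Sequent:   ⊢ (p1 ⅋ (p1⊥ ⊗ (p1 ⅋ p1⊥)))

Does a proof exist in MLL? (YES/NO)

Derivation trace:
[⅋]  ⊢ (p1 ⅋ (p1⊥ ⊗ (p1 ⅋ p1⊥)))
  [⊗]  ⊢ p1, (p1⊥ ⊗ (p1 ⅋ p1⊥))
    [Ax]  ⊢ p1, p1⊥
    [⅋]  ⊢ (p1 ⅋ p1⊥)
      [Ax]  ⊢ p1, p1⊥

Result: YES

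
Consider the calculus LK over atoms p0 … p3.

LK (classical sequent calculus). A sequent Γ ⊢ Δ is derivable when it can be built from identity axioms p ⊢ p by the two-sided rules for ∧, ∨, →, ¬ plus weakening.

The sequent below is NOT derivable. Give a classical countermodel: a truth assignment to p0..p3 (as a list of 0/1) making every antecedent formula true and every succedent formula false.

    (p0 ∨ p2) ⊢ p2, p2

Enumerate valuations to refute Γ ⊢ Δ:
  v=0000: Γ:[(p0 ∨ p2)=F] Δ:[p2=F, p2=F] refutes=False
  v=0001: Γ:[(p0 ∨ p2)=F] Δ:[p2=F, p2=F] refutes=False
  v=0010: Γ:[(p0 ∨ p2)=T] Δ:[p2=T, p2=T] refutes=False
  v=0011: Γ:[(p0 ∨ p2)=T] Δ:[p2=T, p2=T] refutes=False
  v=0100: Γ:[(p0 ∨ p2)=F] Δ:[p2=F, p2=F] refutes=False
  v=0101: Γ:[(p0 ∨ p2)=F] Δ:[p2=F, p2=F] refutes=False
  v=0110: Γ:[(p0 ∨ p2)=T] Δ:[p2=T, p2=T] refutes=False
  v=0111: Γ:[(p0 ∨ p2)=T] Δ:[p2=T, p2=T] refutes=False
  v=1000: Γ:[(p0 ∨ p2)=T] Δ:[p2=F, p2=F] refutes=True  ← countermodel

Result: [1, 0, 0, 0]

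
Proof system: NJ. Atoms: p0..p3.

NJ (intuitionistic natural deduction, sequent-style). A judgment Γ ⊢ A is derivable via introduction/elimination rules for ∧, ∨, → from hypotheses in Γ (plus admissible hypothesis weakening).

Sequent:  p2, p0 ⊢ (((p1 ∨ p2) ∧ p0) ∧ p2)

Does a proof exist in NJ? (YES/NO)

Proof tree:
[∧I] p2, p0 ⊢ (((p1 ∨ p2) ∧ p0) ∧ p2)
  [∧I] p2, p0 ⊢ ((p1 ∨ p2) ∧ p0)
    [∨I₂] p2 ⊢ (p1 ∨ p2)
      [Ax] p2 ⊢ p2
    [Ax] p0 ⊢ p0
  [Ax] p2 ⊢ p2

Result: YES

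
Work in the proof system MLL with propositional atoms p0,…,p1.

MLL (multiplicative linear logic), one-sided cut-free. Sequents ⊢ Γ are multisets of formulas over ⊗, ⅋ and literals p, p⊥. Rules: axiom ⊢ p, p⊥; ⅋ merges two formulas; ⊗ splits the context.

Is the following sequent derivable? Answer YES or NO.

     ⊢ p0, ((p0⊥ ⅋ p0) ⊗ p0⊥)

Proof tree:
[⊗]  ⊢ p0, ((p0⊥ ⅋ p0) ⊗ p0⊥)
  [⅋]  ⊢ (p0⊥ ⅋ p0)
    [Ax]  ⊢ p0, p0⊥
  [Ax]  ⊢ p0, p0⊥

Result: YES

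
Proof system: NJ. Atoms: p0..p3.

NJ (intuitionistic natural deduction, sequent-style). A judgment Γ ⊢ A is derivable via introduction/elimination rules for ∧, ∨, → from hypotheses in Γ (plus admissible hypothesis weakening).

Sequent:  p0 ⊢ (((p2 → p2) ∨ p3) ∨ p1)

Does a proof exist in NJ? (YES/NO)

Proof tree:
[∨I₁] p0 ⊢ (((p2 → p2) ∨ p3) ∨ p1)
  [Wk] p0 ⊢ ((p2 → p2) ∨ p3)
    [∨I₁]  ⊢ ((p2 → p2) ∨ p3)
      [→I]  ⊢ (p2 → p2)
        [Ax] p2 ⊢ p2

Result: YES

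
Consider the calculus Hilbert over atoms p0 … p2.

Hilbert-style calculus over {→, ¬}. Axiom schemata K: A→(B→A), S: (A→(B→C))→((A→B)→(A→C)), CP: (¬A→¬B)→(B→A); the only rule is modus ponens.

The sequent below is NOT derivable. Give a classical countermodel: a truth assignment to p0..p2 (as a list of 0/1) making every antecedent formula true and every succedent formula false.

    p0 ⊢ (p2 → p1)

Truth-table refutation:
  v=000: Γ:[p0=F] Δ:[(p2 → p1)=T] refutes=False
  v=001: Γ:[p0=F] Δ:[(p2 → p1)=F] refutes=False
  v=010: Γ:[p0=F] Δ:[(p2 → p1)=T] refutes=False
  v=011: Γ:[p0=F] Δ:[(p2 → p1)=T] refutes=False
  v=100: Γ:[p0=T] Δ:[(p2 → p1)=T] refutes=False
  v=101: Γ:[p0=T] Δ:[(p2 → p1)=F] refutes=True  ← countermodel

Result: [1, 0, 1]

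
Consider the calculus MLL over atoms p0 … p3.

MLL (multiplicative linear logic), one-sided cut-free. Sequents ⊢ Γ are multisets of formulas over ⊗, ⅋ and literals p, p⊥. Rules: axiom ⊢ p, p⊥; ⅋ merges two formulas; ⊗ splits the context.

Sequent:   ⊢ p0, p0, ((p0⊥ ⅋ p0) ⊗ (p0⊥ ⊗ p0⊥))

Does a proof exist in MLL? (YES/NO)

Derivation (root first):
[⊗]  ⊢ p0, p0, ((p0⊥ ⅋ p0) ⊗ (p0⊥ ⊗ p0⊥))
  [⅋]  ⊢ (p0⊥ ⅋ p0)
    [Ax]  ⊢ p0, p0⊥
  [⊗]  ⊢ p0, p0, (p0⊥ ⊗ p0⊥)
    [Ax]  ⊢ p0, p0⊥
    [Ax]  ⊢ p0, p0⊥

Result: YES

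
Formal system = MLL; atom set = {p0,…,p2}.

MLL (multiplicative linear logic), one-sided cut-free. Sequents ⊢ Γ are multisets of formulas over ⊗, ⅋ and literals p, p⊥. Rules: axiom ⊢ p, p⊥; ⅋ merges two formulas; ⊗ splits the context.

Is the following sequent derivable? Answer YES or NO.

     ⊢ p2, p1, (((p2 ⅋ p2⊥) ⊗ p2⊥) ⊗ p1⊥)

Derivation (root first):
[⊗]  ⊢ p2, p1, (((p2 ⅋ p2⊥) ⊗ p2⊥) ⊗ p1⊥)
  [⊗]  ⊢ p2, ((p2 ⅋ p2⊥) ⊗ p2⊥)
    [⅋]  ⊢ (p2 ⅋ p2⊥)
      [Ax]  ⊢ p2, p2⊥
    [Ax]  ⊢ p2, p2⊥
  [Ax]  ⊢ p1, p1⊥

Result: YES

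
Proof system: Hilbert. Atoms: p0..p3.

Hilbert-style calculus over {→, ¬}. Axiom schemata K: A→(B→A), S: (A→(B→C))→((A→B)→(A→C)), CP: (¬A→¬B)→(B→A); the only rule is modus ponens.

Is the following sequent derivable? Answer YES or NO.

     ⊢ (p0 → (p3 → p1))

Search for a countermodel by truth-table:
  v=0000: Γ:[] Δ:[(p0 → (p3 → p1))=T] refutes=False
  v=0001: Γ:[] Δ:[(p0 → (p3 → p1))=T] refutes=False
  v=0010: Γ:[] Δ:[(p0 → (p3 → p1))=T] refutes=False
  v=0011: Γ:[] Δ:[(p0 → (p3 → p1))=T] refutes=False
  v=0100: Γ:[] Δ:[(p0 → (p3 → p1))=T] refutes=False
  v=0101: Γ:[] Δ:[(p0 → (p3 → p1))=T] refutes=False
  v=0110: Γ:[] Δ:[(p0 → (p3 → p1))=T] refutes=False
  v=0111: Γ:[] Δ:[(p0 → (p3 → p1))=T] refutes=False
  v=1000: Γ:[] Δ:[(p0 → (p3 → p1))=T] refutes=False
  v=1001: Γ:[] Δ:[(p0 → (p3 → p1))=F] refutes=True  ← countermodel

Result: NO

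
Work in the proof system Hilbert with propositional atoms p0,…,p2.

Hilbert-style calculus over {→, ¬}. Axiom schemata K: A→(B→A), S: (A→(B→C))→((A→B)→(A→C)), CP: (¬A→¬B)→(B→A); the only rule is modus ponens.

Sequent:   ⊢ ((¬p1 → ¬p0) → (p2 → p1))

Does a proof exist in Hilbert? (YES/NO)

Truth-table refutation:
  v=000: Γ:[] Δ:[((¬p1 → ¬p0) → (p2 → p1))=T] refutes=False
  v=001: Γ:[] Δ:[((¬p1 → ¬p0) → (p2 → p1))=F] refutes=True  ← countermodel

Result: NO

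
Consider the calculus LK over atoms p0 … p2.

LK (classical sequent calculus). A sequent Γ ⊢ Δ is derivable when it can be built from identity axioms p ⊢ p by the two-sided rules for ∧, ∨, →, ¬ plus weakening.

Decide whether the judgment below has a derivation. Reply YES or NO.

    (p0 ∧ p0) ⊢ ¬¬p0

Derivation trace:
[¬R] (p0 ∧ p0) ⊢ ¬¬p0
  [∧L] ¬p0, (p0 ∧ p0) ⊢ 
    [¬L] p0, p0, ¬p0 ⊢ 
      [WL] p0, p0 ⊢ p0
        [Ax] p0 ⊢ p0

Result: YES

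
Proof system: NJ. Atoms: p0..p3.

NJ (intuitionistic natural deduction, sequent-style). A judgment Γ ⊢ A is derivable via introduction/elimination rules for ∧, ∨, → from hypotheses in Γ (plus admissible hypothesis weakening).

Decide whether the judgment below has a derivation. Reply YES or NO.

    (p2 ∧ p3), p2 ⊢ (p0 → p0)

Proof tree:
[Wk] (p2 ∧ p3), p2 ⊢ (p0 → p0)
  [Wk] (p2 ∧ p3) ⊢ (p0 → p0)
    [→I]  ⊢ (p0 → p0)
      [Ax] p0 ⊢ p0

Result: YES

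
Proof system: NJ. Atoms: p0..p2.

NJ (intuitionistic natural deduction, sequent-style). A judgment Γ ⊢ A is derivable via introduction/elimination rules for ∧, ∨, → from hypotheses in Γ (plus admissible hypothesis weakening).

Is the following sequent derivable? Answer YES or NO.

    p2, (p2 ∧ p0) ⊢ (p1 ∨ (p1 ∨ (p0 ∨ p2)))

Derivation trace:
[∨I₂] p2, (p2 ∧ p0) ⊢ (p1 ∨ (p1 ∨ (p0 ∨ p2)))
  [∨I₂] p2, (p2 ∧ p0) ⊢ (p1 ∨ (p0 ∨ p2))
    [∨I₂] p2, (p2 ∧ p0) ⊢ (p0 ∨ p2)
      [Wk] p2, (p2 ∧ p0) ⊢ p2
        [Ax] p2 ⊢ p2

Result: YES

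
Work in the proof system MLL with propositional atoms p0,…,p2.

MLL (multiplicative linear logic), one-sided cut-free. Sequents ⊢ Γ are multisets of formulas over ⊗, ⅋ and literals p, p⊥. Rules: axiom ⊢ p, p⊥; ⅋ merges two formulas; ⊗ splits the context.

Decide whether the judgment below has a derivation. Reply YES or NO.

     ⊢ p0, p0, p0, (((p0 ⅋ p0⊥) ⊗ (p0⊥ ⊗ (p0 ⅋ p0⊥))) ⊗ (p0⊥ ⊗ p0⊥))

Derivation trace:
[⊗]  ⊢ p0, p0, p0, (((p0 ⅋ p0⊥) ⊗ (p0⊥ ⊗ (p0 ⅋ p0⊥))) ⊗ (p0⊥ ⊗ p0⊥))
  [⊗]  ⊢ p0, ((p0 ⅋ p0⊥) ⊗ (p0⊥ ⊗ (p0 ⅋ p0⊥)))
    [⅋]  ⊢ (p0 ⅋ p0⊥)
      [Ax]  ⊢ p0, p0⊥
    [⊗]  ⊢ p0, (p0⊥ ⊗ (p0 ⅋ p0⊥))
      [Ax]  ⊢ p0, p0⊥
      [⅋]  ⊢ (p0 ⅋ p0⊥)
        [Ax]  ⊢ p0, p0⊥
  [⊗]  ⊢ p0, p0, (p0⊥ ⊗ p0⊥)
    [Ax]  ⊢ p0, p0⊥
    [Ax]  ⊢ p0, p0⊥

Result: YES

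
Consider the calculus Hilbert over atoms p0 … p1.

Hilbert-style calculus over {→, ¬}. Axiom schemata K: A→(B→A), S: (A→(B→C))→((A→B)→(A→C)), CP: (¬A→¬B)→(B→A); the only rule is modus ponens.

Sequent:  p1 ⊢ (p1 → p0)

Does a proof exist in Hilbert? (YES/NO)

Search for a countermodel by truth-table:
  v=00: Γ:[p1=F] Δ:[(p1 → p0)=T] refutes=False
  v=01: Γ:[p1=T] Δ:[(p1 → p0)=F] refutes=True  ← countermodel

Result: NO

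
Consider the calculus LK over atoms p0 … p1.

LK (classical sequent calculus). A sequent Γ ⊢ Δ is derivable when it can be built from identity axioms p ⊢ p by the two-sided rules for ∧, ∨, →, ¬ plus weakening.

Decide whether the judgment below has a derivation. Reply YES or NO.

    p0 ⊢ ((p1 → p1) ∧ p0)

Derivation trace:
[∧R] p0 ⊢ ((p1 → p1) ∧ p0)
  [→R]  ⊢ (p1 → p1)
    [Ax] p1 ⊢ p1
  [Ax] p0 ⊢ p0

Result: YES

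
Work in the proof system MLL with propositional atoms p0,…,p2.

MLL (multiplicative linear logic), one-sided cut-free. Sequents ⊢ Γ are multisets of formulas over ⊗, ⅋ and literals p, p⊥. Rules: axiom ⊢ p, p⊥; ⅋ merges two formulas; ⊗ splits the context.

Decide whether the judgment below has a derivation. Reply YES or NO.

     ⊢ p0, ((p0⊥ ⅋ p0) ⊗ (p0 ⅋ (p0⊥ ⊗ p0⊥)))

Derivation trace:
[⊗]  ⊢ p0, ((p0⊥ ⅋ p0) ⊗ (p0 ⅋ (p0⊥ ⊗ p0⊥)))
  [⅋]  ⊢ (p0⊥ ⅋ p0)
    [Ax]  ⊢ p0, p0⊥
  [⅋]  ⊢ p0, (p0 ⅋ (p0⊥ ⊗ p0⊥))
    [⊗]  ⊢ p0, p0, (p0⊥ ⊗ p0⊥)
      [Ax]  ⊢ p0, p0⊥
      [Ax]  ⊢ p0, p0⊥

Result: YES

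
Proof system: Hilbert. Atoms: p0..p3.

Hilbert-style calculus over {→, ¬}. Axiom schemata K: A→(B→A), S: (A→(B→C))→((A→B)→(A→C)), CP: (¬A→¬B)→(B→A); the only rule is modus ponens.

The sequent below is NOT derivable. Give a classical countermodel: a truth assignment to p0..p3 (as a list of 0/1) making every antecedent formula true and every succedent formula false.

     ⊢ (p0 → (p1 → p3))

Enumerate valuations to refute Γ ⊢ Δ:
  v=0000: Γ:[] Δ:[(p0 → (p1 → p3))=T] refutes=False
  v=0001: Γ:[] Δ:[(p0 → (p1 → p3))=T] refutes=False
  v=0010: Γ:[] Δ:[(p0 → (p1 → p3))=T] refutes=False
  v=0011: Γ:[] Δ:[(p0 → (p1 → p3))=T] refutes=False
  v=0100: Γ:[] Δ:[(p0 → (p1 → p3))=T] refutes=False
  v=0101: Γ:[] Δ:[(p0 → (p1 → p3))=T] refutes=False
  v=0110: Γ:[] Δ:[(p0 → (p1 → p3))=T] refutes=False
  v=0111: Γ:[] Δ:[(p0 → (p1 → p3))=T] refutes=False
  v=1000: Γ:[] Δ:[(p0 → (p1 → p3))=T] refutes=False
  v=1001: Γ:[] Δ:[(p0 → (p1 → p3))=T] refutes=False
  v=1010: Γ:[] Δ:[(p0 → (p1 → p3))=T] refutes=False
  v=1011: Γ:[] Δ:[(p0 → (p1 → p3))=T] refutes=False
  v=1100: Γ:[] Δ:[(p0 → (p1 → p3))=F] refutes=True  ← countermodel

Result: [1, 1, 0, 0]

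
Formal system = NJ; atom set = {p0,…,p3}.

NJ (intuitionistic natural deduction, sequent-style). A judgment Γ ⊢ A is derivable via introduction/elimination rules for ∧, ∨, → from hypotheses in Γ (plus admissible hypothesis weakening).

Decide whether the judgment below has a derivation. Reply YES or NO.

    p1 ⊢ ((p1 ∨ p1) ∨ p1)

Proof tree:
[∨I₁] p1 ⊢ ((p1 ∨ p1) ∨ p1)
  [∨I₂] p1 ⊢ (p1 ∨ p1)
    [Ax] p1 ⊢ p1

Result: YES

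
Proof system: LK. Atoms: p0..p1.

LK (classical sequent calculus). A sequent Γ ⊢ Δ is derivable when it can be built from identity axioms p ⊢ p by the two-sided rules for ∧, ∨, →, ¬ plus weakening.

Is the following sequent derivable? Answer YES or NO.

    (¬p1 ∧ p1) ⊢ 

Derivation trace:
[∧L] (¬p1 ∧ p1) ⊢ 
  [¬L] p1, ¬p1 ⊢ 
    [Ax] p1 ⊢ p1

Result: YES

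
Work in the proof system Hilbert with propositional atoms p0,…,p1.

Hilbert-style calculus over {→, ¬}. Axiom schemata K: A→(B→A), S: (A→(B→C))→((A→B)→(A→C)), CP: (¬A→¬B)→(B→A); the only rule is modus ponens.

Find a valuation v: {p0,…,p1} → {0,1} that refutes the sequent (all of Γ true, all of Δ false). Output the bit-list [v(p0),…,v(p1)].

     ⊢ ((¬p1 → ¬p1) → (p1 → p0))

Search for a countermodel by truth-table:
  v=00: Γ:[] Δ:[((¬p1 → ¬p1) → (p1 → p0))=T] refutes=False
  v=01: Γ:[] Δ:[((¬p1 → ¬p1) → (p1 → p0))=F] refutes=True  ← countermodel

Result: [0, 1]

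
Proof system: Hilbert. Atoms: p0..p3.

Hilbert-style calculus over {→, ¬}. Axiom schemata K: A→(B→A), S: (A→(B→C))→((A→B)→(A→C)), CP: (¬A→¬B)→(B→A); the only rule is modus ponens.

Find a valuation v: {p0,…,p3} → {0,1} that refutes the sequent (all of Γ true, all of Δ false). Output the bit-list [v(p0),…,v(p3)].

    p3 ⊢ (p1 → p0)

Enumerate valuations to refute Γ ⊢ Δ:
  v=0000: Γ:[p3=F] Δ:[(p1 → p0)=T] refutes=False
  v=0001: Γ:[p3=T] Δ:[(p1 → p0)=T] refutes=False
  v=0010: Γ:[p3=F] Δ:[(p1 → p0)=T] refutes=False
  v=0011: Γ:[p3=T] Δ:[(p1 → p0)=T] refutes=False
  v=0100: Γ:[p3=F] Δ:[(p1 → p0)=F] refutes=False
  v=0101: Γ:[p3=T] Δ:[(p1 → p0)=F] refutes=True  ← countermodel

Result: [0, 1, 0, 1]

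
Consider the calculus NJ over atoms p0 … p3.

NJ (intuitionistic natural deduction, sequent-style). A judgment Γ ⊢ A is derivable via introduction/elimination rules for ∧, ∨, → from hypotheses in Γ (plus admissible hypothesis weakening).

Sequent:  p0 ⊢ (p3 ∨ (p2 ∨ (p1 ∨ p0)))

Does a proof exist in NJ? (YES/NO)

Derivation (root first):
[∨I₂] p0 ⊢ (p3 ∨ (p2 ∨ (p1 ∨ p0)))
  [∨I₂] p0 ⊢ (p2 ∨ (p1 ∨ p0))
    [∨I₂] p0 ⊢ (p1 ∨ p0)
      [Ax] p0 ⊢ p0

Result: YES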